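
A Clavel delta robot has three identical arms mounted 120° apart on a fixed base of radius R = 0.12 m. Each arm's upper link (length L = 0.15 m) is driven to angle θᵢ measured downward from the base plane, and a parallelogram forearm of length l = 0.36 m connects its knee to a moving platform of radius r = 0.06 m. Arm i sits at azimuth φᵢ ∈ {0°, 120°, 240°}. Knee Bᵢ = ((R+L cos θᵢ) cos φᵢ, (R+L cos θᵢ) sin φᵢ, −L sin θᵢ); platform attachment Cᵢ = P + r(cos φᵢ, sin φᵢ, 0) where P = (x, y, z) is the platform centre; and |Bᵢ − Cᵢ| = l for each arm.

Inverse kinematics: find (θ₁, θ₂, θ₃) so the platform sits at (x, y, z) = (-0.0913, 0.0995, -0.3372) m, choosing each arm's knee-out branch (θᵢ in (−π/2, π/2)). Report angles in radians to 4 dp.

θ₁ = 0.7850, θ₂ = -0.0875, θ₃ = 0.6107

φ1=0.0° → target in arm frame (-0.0913, 0.0995)
  A cos θ + B sin θ = C:  0.1513·cos θ + -0.3372·sin θ = -0.1313
  √(A²+B²)=0.3696;  θ1 = -1.1490+1.9340 ≈ 0.7850
rotate P by −φ2: (0.1318, 0.0293, -0.3372)
  e−x'=-0.0718;  (l²−L²−(e−x')²−y'²−z²)/2L = -0.0421
  θ2 = atan2(B,A) + arccos(C/0.3448) = -0.0875
arm 3 (φ=240.0°): x'=-0.0405, y'=-0.1288
  e−x'=0.1005;  (l²−L²−(e−x')²−y'²−z²)/2L = -0.1110
  γ=atan2(-0.3372,0.1005)=-1.2811;  ψ=arccos(-0.3155)=1.8918;  θ3=γ+ψ≈0.6107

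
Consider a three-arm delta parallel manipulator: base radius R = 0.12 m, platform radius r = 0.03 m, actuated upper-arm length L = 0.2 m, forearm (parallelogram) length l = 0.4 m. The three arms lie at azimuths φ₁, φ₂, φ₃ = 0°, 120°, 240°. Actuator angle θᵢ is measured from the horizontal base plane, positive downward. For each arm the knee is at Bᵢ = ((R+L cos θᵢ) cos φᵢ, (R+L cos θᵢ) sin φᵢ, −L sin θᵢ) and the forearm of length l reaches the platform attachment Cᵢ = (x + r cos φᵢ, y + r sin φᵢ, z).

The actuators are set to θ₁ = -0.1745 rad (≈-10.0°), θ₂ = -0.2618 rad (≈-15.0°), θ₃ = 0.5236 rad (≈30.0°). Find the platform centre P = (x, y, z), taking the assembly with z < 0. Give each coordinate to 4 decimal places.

(0.0420, 0.0907, -0.2682)

O1 = (0.2870·cos0.0°, 0.2870·sin0.0°, 0.0347) = (0.2870, 0.0000, 0.0347)
O2 = (0.2832·cos120.0°, 0.2832·sin120.0°, 0.0518) = (-0.1416, 0.2452, 0.0518)
O3 = (0.2632·cos240.0°, 0.2632·sin240.0°, -0.1000) = (-0.1316, -0.2279, -0.1000)
subtract pairs → two planes through P
linear system: -0.8571x+0.4905y = -0.0007−0.0341z; -0.8371x+-0.4559y = -0.0043−-0.2694z
det = 0.8013;  x = 0.0030+-0.1455z,  y = 0.0039+-0.3238z
sphere 1 gives Az²+Bz+C=0 with A=1.1260, B=0.0107, C=-0.0781;  B²−4AC=0.3521;  roots -0.2682, 0.2587;  negative root z = -0.2682
x = 0.0420, y = 0.0907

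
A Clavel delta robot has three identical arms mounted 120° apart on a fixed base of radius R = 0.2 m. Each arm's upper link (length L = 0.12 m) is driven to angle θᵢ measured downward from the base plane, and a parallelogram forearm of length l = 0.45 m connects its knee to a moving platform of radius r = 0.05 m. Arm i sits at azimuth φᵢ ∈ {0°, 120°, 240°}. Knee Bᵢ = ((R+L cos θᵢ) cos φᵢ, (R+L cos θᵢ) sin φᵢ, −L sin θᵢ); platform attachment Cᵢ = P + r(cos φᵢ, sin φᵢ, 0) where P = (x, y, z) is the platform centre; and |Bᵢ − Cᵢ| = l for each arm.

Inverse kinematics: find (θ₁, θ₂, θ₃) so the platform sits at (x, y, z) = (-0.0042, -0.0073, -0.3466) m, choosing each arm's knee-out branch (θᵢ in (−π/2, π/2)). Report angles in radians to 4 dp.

θ₁ = -0.0875, θ₂ = -0.0874, θ₃ = -0.1748

φ1=0.0° → target in arm frame (-0.0042, -0.0073)
  e−x'=0.1542;  (l²−L²−(e−x')²−y'²−z²)/2L = 0.1839
  γ=atan2(-0.3466,0.1542)=-1.1522;  ψ=arccos(0.4848)=1.0647;  θ1=γ+ψ≈-0.0875
rotate P by −φ2: (-0.0042, 0.0073, -0.3466)
  A cos θ + B sin θ = C:  0.1542·cos θ + -0.3466·sin θ = 0.1839
  √(A²+B²)=0.3794;  θ2 = -1.1521+1.0648 ≈ -0.0874
φ3=240.0° → target in arm frame (0.0084, 0.0000)
  e−x'=0.1416;  (l²−L²−(e−x')²−y'²−z²)/2L = 0.1997
  √(A²+B²)=0.3744;  θ3 = -1.1830+1.0082 ≈ -0.1748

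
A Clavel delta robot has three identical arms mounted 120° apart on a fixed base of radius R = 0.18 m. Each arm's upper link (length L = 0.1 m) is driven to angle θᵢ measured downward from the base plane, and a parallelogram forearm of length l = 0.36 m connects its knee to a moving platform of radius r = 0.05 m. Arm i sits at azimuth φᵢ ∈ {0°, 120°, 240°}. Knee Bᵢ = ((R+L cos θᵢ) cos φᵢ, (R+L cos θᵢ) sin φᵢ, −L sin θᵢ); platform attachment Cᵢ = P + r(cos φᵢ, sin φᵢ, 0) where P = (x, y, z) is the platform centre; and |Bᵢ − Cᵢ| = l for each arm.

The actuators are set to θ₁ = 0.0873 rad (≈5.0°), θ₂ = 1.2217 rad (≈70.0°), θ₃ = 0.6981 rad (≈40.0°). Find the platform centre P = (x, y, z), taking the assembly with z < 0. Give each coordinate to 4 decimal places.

(0.0948, -0.0547, -0.3380)

arm 1 at φ=0.0°: ρ1 = 0.2296;  O1 = (0.2296, 0.0000, -0.0087)
O2 = (0.1642·cos120.0°, 0.1642·sin120.0°, -0.0940) = (-0.0821, 0.1422, -0.0940)
O3 = (0.2066·cos240.0°, 0.2066·sin240.0°, -0.0643) = (-0.1033, -0.1789, -0.0643)
subtract pairs → two planes through P
plane₁₂: -0.6234x+0.2844y+-0.1705z = -0.0170
det = 0.4125;  x = 0.0189+-0.2245z,  y = -0.0184+0.1073z
into |P−O₁|² = l²: 1.0619z² + 0.1081z + -0.0848 = 0;  Δ = 0.3718;  z = -0.3380 or 0.2362 → z<0 root = -0.3380
x = 0.0948, y = -0.0547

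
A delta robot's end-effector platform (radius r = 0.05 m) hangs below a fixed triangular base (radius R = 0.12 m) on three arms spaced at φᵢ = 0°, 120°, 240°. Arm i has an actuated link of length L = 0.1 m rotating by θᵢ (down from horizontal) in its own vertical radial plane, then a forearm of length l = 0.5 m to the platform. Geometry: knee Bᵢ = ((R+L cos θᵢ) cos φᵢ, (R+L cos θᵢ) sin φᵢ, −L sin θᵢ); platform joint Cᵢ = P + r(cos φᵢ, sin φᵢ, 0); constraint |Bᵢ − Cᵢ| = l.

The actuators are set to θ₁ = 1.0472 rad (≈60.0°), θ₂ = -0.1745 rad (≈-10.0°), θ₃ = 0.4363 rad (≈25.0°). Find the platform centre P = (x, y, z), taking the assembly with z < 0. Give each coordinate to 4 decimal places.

centre 1 = (0.1200·cos0.0°, 0.1200·sin0.0°, -0.0866) = (0.1200, 0.0000, -0.0866)
arm 2 at φ=120.0°: e+L cos θ2 = 0.1685;  centre 2 = (-0.0842, 0.1459, 0.0174)
centre 3 = (0.1606·cos240.0°, 0.1606·sin240.0°, -0.0423) = (-0.0803, -0.1391, -0.0423)
eliminate P² terms by subtracting sphere 1 from 2 and 3
[-0.4085 0.2918 0.2079]·P = 0.0068;  [-0.4006 -0.2782 0.0887]·P = 0.0057
Cramer: x(z) = -0.0154+0.3632z;  y(z) = 0.0017-0.2042z
into |P−centre ₁|² = l²: 1.1736z² + 0.0742z + -0.2242 = 0;  Δ = 1.0578;  z = -0.4698 or 0.4066 → z<0 root = -0.4698
x = -0.1860, y = 0.0976

(-0.1860, 0.0976, -0.4698)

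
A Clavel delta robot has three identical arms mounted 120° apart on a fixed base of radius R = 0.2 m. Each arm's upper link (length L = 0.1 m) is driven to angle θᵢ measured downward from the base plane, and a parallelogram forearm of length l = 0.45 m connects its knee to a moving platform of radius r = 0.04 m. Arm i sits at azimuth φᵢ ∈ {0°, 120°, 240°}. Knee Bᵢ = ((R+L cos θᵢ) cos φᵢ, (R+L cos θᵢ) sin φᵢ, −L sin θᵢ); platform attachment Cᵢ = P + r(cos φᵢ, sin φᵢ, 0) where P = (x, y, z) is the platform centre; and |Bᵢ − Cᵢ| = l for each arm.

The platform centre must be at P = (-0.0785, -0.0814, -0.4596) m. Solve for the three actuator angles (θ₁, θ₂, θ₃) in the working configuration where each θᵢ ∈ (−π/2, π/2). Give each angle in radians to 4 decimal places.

θ₁ = 1.3963, θ₂ = 1.1341, θ₃ = 0.3492

arm 1 (φ=0.0°): x'=-0.0785, y'=-0.0814
  A cos θ + B sin θ = C:  0.2385·cos θ + -0.4596·sin θ = -0.4112
  √(A²+B²)=0.5178;  θ1 = -1.0921+2.4884 ≈ 1.3963
arm 2 (φ=120.0°): x'=-0.0312, y'=0.1087
  A cos θ + B sin θ = C:  0.1912·cos θ + -0.4596·sin θ = -0.3356
  √(A²+B²)=0.4978;  θ2 = -1.1765+2.3106 ≈ 1.1341
φ3=240.0° → target in arm frame (0.1097, -0.0273)
  A=0.0503, B=-0.4596, C=(l²−L²−A²−y'²−z²)/(2L)=-0.1100
  √(A²+B²)=0.4623;  θ3 = -1.4619+1.8110 ≈ 0.3492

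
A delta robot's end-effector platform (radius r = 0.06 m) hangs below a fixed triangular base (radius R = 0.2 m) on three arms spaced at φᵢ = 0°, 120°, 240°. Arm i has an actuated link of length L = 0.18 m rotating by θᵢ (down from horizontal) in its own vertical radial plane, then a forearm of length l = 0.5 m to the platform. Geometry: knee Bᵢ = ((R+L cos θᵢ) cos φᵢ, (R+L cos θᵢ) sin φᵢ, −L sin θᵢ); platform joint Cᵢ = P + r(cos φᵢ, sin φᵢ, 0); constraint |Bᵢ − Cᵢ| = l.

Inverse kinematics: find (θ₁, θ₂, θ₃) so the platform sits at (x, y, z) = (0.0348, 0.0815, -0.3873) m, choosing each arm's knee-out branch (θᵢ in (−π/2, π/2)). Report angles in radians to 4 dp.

rotate P by −φ1: (0.0348, 0.0815, -0.3873)
  A=0.1052, B=-0.3873, C=(l²−L²−A²−y'²−z²)/(2L)=0.1386
  γ=atan2(-0.3873,0.1052)=-1.3056;  ψ=arccos(0.3453)=1.2182;  θ1=γ+ψ≈-0.0873
arm 2 (φ=120.0°): x'=0.0532, y'=-0.0709
  e−x'=0.0868;  (l²−L²−(e−x')²−y'²−z²)/2L = 0.1529
  θ2 = atan2(B,A) + arccos(C/0.3969) = -0.1749
φ3=240.0° → target in arm frame (-0.0880, -0.0106)
  A=0.2280, B=-0.3873, C=(l²−L²−A²−y'²−z²)/(2L)=0.0431
  θ3 = atan2(B,A) + arccos(C/0.4494) = 0.4360

θ₁ = -0.0873, θ₂ = -0.1749, θ₃ = 0.4360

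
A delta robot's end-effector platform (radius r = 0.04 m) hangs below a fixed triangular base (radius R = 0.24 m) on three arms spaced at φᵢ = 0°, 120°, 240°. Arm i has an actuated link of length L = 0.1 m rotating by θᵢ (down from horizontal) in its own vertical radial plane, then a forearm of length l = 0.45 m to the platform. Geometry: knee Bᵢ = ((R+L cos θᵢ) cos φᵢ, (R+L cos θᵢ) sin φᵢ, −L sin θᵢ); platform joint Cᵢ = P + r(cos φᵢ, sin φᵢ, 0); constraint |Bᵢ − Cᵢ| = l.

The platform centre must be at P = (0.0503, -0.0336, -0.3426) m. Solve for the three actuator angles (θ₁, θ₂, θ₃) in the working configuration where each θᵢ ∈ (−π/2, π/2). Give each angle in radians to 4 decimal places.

θ₁ = -0.3494, θ₂ = 0.5237, θ₃ = 0.0879

rotate P by −φ1: (0.0503, -0.0336, -0.3426)
  A=0.1497, B=-0.3426, C=(l²−L²−A²−y'²−z²)/(2L)=0.2579
  √(A²+B²)=0.3739;  θ1 = -1.1588+0.8095 ≈ -0.3494
φ2=120.0° → target in arm frame (-0.0542, -0.0268)
  A cos θ + B sin θ = C:  0.2542·cos θ + -0.3426·sin θ = 0.0488
  √(A²+B²)=0.4266;  θ2 = -0.9324+1.4561 ≈ 0.5237
arm 3 (φ=240.0°): x'=0.0039, y'=0.0604
  A cos θ + B sin θ = C:  0.1961·cos θ + -0.3426·sin θ = 0.1652
  θ3 = atan2(B,A) + arccos(C/0.3947) = 0.0879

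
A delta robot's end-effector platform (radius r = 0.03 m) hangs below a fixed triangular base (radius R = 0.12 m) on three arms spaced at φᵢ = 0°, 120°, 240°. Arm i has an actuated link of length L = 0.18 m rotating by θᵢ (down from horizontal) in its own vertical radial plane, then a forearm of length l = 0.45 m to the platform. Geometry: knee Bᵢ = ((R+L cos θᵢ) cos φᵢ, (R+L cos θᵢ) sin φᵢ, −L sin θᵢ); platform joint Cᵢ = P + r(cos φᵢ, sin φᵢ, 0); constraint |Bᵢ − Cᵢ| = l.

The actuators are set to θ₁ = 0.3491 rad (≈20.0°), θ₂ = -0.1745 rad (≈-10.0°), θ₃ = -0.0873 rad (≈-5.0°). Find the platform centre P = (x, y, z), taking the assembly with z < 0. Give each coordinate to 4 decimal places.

φ1=0.0°: virtual centre (0.2591, 0.0000, -0.0616), radius l
arm 2 at φ=120.0°: e+L cos θ2 = 0.2673;  O2 = (-0.1336, 0.2315, 0.0313)
φ3=240.0°: virtual centre (-0.1347, -0.2332, 0.0157), radius l
subtract pairs → two planes through P
[-0.7856 0.4629 0.1856]·P = 0.0015;  [-0.7876 -0.4665 0.1545]·P = 0.0018
det = 0.7310;  x = -0.0021+0.2163z,  y = -0.0004+-0.0340z
into |P−O₁|² = l²: 1.0479z² + 0.0102z + -0.1305 = 0;  Δ = 0.5470;  z = -0.3577 or 0.3480 → z<0 root = -0.3577
x = -0.0795, y = 0.0118

(-0.0795, 0.0118, -0.3577)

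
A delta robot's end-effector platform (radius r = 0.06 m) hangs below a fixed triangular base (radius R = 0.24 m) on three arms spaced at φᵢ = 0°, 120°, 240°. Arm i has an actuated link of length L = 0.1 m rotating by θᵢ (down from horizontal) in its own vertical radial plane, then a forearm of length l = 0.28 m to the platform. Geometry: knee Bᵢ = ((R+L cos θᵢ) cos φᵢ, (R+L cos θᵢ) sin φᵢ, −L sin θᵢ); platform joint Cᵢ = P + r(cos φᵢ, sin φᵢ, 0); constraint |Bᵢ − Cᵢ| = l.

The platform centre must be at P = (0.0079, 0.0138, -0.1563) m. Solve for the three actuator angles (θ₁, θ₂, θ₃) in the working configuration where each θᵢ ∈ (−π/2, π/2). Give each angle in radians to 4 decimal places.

θ₁ = 0.5240, θ₂ = 0.5228, θ₃ = 0.7855

φ1=0.0° → target in arm frame (0.0079, 0.0138)
  A=0.1721, B=-0.1563, C=(l²−L²−A²−y'²−z²)/(2L)=0.0708
  θ1 = atan2(B,A) + arccos(C/0.2325) = 0.5240
arm 2 (φ=120.0°): x'=0.0080, y'=-0.0137
  e−x'=0.1720;  (l²−L²−(e−x')²−y'²−z²)/2L = 0.0710
  γ=atan2(-0.1563,0.1720)=-0.7376;  ψ=arccos(0.3055)=1.2604;  θ2=γ+ψ≈0.5228
rotate P by −φ3: (-0.0159, -0.0001, -0.1563)
  e−x'=0.1959;  (l²−L²−(e−x')²−y'²−z²)/2L = 0.0280
  γ=atan2(-0.1563,0.1959)=-0.6734;  ψ=arccos(0.1116)=1.4590;  θ3=γ+ψ≈0.7855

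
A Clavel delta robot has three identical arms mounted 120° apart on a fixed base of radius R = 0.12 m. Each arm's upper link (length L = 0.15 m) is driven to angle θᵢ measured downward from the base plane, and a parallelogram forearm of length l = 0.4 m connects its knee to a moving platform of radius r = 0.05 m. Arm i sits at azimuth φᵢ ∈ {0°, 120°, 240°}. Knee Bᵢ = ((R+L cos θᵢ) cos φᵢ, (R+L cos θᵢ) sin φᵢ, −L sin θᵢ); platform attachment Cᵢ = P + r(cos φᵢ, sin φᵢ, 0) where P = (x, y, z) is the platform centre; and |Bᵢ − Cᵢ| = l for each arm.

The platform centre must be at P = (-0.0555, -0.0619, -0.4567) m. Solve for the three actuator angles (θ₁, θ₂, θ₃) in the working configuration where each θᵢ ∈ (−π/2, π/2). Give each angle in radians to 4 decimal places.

φ1=0.0° → target in arm frame (-0.0555, -0.0619)
  A=0.1255, B=-0.4567, C=(l²−L²−A²−y'²−z²)/(2L)=-0.3022
  √(A²+B²)=0.4736;  θ1 = -1.3026+2.2627 ≈ 0.9601
rotate P by −φ2: (-0.0259, 0.0790, -0.4567)
  A cos θ + B sin θ = C:  0.0959·cos θ + -0.4567·sin θ = -0.2884
  θ2 = atan2(B,A) + arccos(C/0.4667) = 0.8730
arm 3 (φ=240.0°): x'=0.0814, y'=-0.0171
  A cos θ + B sin θ = C:  -0.0114·cos θ + -0.4567·sin θ = -0.2383
  √(A²+B²)=0.4568;  θ3 = -1.5957+2.1196 ≈ 0.5240

θ₁ = 0.9601, θ₂ = 0.8730, θ₃ = 0.5240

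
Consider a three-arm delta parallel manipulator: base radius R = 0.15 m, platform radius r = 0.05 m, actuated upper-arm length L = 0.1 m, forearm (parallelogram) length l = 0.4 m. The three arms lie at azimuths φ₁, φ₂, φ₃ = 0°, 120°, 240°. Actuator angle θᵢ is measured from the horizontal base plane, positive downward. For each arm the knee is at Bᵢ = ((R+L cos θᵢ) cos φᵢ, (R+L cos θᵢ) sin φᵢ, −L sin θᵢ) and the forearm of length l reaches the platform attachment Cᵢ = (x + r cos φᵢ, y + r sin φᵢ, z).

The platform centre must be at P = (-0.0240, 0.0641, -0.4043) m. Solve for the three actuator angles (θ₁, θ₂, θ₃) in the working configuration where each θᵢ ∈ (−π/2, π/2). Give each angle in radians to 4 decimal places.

rotate P by −φ1: (-0.0240, 0.0641, -0.4043)
  A=0.1240, B=-0.4043, C=(l²−L²−A²−y'²−z²)/(2L)=-0.1647
  √(A²+B²)=0.4229;  θ1 = -1.2732+1.9709 ≈ 0.6977
rotate P by −φ2: (0.0675, -0.0113, -0.4043)
  A=0.0325, B=-0.4043, C=(l²−L²−A²−y'²−z²)/(2L)=-0.0732
  √(A²+B²)=0.4056;  θ2 = -1.4906+1.7523 ≈ 0.2617
φ3=240.0° → target in arm frame (-0.0435, -0.0528)
  e−x'=0.1435;  (l²−L²−(e−x')²−y'²−z²)/2L = -0.1842
  θ3 = atan2(B,A) + arccos(C/0.4290) = 0.7849

θ₁ = 0.6977, θ₂ = 0.2617, θ₃ = 0.7849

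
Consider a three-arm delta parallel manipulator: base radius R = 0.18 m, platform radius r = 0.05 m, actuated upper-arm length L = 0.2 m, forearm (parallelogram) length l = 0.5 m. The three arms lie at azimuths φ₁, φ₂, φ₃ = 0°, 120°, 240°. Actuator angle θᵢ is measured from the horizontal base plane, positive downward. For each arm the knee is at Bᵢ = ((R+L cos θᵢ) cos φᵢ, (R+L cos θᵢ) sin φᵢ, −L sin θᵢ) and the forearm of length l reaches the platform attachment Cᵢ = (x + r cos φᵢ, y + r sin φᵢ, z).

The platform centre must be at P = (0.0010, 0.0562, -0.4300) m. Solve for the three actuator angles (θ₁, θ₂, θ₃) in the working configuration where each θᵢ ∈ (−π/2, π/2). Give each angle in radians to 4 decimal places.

φ1=0.0° → target in arm frame (0.0010, 0.0562)
  A cos θ + B sin θ = C:  0.1290·cos θ + -0.4300·sin θ = 0.0133
  √(A²+B²)=0.4489;  θ1 = -1.2793+1.5413 ≈ 0.2619
φ2=120.0° → target in arm frame (0.0482, -0.0290)
  A cos θ + B sin θ = C:  0.0818·cos θ + -0.4300·sin θ = 0.0439
  θ2 = atan2(B,A) + arccos(C/0.4377) = 0.0876
arm 3 (φ=240.0°): x'=-0.0492, y'=-0.0272
  e−x'=0.1792;  (l²−L²−(e−x')²−y'²−z²)/2L = -0.0194
  θ3 = atan2(B,A) + arccos(C/0.4658) = 0.4364

θ₁ = 0.2619, θ₂ = 0.0876, θ₃ = 0.4364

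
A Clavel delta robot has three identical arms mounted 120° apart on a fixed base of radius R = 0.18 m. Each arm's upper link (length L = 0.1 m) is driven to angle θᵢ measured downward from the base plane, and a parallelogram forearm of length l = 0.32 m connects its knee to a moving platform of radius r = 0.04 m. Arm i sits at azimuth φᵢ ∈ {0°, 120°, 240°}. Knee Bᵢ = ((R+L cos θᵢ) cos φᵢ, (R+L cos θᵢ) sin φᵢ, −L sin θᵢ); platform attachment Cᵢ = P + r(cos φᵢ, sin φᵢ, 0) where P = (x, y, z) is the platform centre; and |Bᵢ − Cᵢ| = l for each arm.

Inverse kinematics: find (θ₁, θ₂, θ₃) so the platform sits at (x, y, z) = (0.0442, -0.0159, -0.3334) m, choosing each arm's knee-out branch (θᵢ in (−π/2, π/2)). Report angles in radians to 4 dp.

θ₁ = 0.6982, θ₂ = 1.2213, θ₃ = 1.0469

arm 1 (φ=0.0°): x'=0.0442, y'=-0.0159
  A=0.0958, B=-0.3334, C=(l²−L²−A²−y'²−z²)/(2L)=-0.1409
  γ=atan2(-0.3334,0.0958)=-1.2910;  ψ=arccos(-0.4063)=1.9892;  θ1=γ+ψ≈0.6982
φ2=120.0° → target in arm frame (-0.0359, -0.0303)
  A cos θ + B sin θ = C:  0.1759·cos θ + -0.3334·sin θ = -0.2530
  γ=atan2(-0.3334,0.1759)=-1.0854;  ψ=arccos(-0.6713)=2.3067;  θ2=γ+ψ≈1.2213
arm 3 (φ=240.0°): x'=-0.0083, y'=0.0462
  e−x'=0.1483;  (l²−L²−(e−x')²−y'²−z²)/2L = -0.2145
  √(A²+B²)=0.3649;  θ3 = -1.1522+2.1991 ≈ 1.0469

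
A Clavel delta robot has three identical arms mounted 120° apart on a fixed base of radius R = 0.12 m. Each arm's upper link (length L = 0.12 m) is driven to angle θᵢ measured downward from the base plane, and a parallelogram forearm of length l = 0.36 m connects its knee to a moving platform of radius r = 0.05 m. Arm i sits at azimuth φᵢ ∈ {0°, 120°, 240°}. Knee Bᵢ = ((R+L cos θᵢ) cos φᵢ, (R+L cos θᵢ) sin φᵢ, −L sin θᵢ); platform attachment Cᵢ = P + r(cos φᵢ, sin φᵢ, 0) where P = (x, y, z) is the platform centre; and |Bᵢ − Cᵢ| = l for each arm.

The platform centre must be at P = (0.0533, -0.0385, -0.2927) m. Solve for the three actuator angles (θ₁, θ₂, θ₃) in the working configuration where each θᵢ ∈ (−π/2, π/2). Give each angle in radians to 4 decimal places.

θ₁ = -0.3486, θ₂ = 0.2624, θ₃ = -0.0870

rotate P by −φ1: (0.0533, -0.0385, -0.2927)
  A cos θ + B sin θ = C:  0.0167·cos θ + -0.2927·sin θ = 0.1157
  γ=atan2(-0.2927,0.0167)=-1.5138;  ψ=arccos(0.3946)=1.1652;  θ1=γ+ψ≈-0.3486
φ2=120.0° → target in arm frame (-0.0600, -0.0269)
  A cos θ + B sin θ = C:  0.1300·cos θ + -0.2927·sin θ = 0.0496
  θ2 = atan2(B,A) + arccos(C/0.3203) = 0.2624
arm 3 (φ=240.0°): x'=0.0067, y'=0.0654
  A cos θ + B sin θ = C:  0.0633·cos θ + -0.2927·sin θ = 0.0885
  θ3 = atan2(B,A) + arccos(C/0.2995) = -0.0870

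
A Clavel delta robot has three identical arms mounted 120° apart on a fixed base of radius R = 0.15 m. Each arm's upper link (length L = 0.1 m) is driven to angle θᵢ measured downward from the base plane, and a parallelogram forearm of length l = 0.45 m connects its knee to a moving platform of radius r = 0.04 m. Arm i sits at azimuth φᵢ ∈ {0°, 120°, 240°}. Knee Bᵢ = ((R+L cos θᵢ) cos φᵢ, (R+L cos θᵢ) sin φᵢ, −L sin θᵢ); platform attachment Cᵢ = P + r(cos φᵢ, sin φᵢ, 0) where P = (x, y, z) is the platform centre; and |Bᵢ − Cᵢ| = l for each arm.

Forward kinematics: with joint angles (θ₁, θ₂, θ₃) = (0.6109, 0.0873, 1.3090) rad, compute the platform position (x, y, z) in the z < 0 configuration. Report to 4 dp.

arm 1 at φ=0.0°: e+L cos θ1 = 0.1919;  S1 = (0.1919, 0.0000, -0.0574)
φ2=120.0°: virtual centre (-0.1048, 0.1815, -0.0087), radius l
arm 3 at φ=240.0°: e+L cos θ3 = 0.1359;  S3 = (-0.0679, -0.1177, -0.0966)
|S₂|²−|S₁|² = 0.0039;  |S₃|²−|S₁|² = -0.0123
linear system: -0.5934x+0.3631y = 0.0039−0.0973z; -0.5197x+-0.2354y = -0.0123−-0.0785z
det = 0.3284;  x = 0.0108+-0.0170z,  y = 0.0284+-0.2958z
quadratic in z: (1.0878)z²+(0.1041)z+(-0.1656)=0, √Δ=0.8552 → z ∈ {-0.4409, 0.3453}; z = -0.4409 (taking z<0)
x = 0.0183, y = 0.1589

(0.0183, 0.1589, -0.4409)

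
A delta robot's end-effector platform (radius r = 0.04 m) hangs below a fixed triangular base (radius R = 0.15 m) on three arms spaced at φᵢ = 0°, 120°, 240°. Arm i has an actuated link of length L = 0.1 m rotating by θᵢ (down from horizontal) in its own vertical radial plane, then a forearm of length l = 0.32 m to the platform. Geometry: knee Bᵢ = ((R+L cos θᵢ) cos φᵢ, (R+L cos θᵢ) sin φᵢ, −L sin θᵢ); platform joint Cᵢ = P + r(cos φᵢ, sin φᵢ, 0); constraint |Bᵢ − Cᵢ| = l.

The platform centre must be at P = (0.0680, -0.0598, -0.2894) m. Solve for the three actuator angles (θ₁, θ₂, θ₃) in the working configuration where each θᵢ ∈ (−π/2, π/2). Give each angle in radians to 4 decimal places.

rotate P by −φ1: (0.0680, -0.0598, -0.2894)
  A cos θ + B sin θ = C:  0.0420·cos θ + -0.2894·sin θ = 0.0165
  γ=atan2(-0.2894,0.0420)=-1.4267;  ψ=arccos(0.0566)=1.5142;  θ1=γ+ψ≈0.0875
rotate P by −φ2: (-0.0858, -0.0290, -0.2894)
  A cos θ + B sin θ = C:  0.1958·cos θ + -0.2894·sin θ = -0.1526
  γ=atan2(-0.2894,0.1958)=-0.9760;  ψ=arccos(-0.4368)=2.0229;  θ2=γ+ψ≈1.0469
rotate P by −φ3: (0.0178, 0.0888, -0.2894)
  e−x'=0.0922;  (l²−L²−(e−x')²−y'²−z²)/2L = -0.0387
  √(A²+B²)=0.3037;  θ3 = -1.2623+1.6985 ≈ 0.4362

θ₁ = 0.0875, θ₂ = 1.0469, θ₃ = 0.4362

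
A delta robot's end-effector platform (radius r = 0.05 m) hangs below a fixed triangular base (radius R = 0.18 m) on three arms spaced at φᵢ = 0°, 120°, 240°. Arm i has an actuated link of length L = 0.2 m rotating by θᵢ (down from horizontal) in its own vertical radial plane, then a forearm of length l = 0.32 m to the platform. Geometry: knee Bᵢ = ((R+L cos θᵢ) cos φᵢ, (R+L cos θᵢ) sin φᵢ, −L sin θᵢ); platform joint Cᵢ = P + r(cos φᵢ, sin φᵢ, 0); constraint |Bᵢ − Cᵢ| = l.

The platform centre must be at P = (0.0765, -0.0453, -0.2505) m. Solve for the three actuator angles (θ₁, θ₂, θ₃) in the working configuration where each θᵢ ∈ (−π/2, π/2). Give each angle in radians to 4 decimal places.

arm 1 (φ=0.0°): x'=0.0765, y'=-0.0453
  A cos θ + B sin θ = C:  0.0535·cos θ + -0.2505·sin θ = -0.0132
  √(A²+B²)=0.2561;  θ1 = -1.3604+1.6222 ≈ 0.2618
rotate P by −φ2: (-0.0775, -0.0436, -0.2505)
  A=0.2075, B=-0.2505, C=(l²−L²−A²−y'²−z²)/(2L)=-0.1132
  √(A²+B²)=0.3253;  θ2 = -0.8791+1.9264 ≈ 1.0474
rotate P by −φ3: (0.0010, 0.0889, -0.2505)
  A cos θ + B sin θ = C:  0.1290·cos θ + -0.2505·sin θ = -0.0622
  √(A²+B²)=0.2818;  θ3 = -1.0952+1.7936 ≈ 0.6984

θ₁ = 0.2618, θ₂ = 1.0474, θ₃ = 0.6984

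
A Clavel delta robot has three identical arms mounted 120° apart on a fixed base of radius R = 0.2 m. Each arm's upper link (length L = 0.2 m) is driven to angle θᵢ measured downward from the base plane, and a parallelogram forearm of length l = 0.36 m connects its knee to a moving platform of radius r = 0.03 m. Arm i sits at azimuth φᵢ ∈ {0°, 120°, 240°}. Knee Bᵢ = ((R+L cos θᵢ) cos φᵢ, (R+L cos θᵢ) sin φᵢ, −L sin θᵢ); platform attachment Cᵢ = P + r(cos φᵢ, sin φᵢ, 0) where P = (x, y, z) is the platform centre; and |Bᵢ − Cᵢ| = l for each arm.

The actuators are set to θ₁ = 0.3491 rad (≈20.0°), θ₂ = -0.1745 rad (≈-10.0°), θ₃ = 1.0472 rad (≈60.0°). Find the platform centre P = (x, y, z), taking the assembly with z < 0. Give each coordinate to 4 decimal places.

(0.0206, 0.0904, -0.1556)

φ1=0.0°: virtual centre (0.3579, 0.0000, -0.0684), radius l
arm 2 at φ=120.0°: e+L cos θ2 = 0.3670;  centre 2 = (-0.1835, 0.3178, 0.0347)
arm 3 at φ=240.0°: e+L cos θ3 = 0.2700;  centre 3 = (-0.1350, -0.2338, -0.1732)
|centre ₂|²−|centre ₁|² = 0.0031;  |centre ₃|²−|centre ₁|² = -0.0299
plane₁₂: -1.0828x+0.6356y+0.2063z = 0.0031
det = 1.1330;  x = 0.0155+-0.0324z,  y = 0.0312+-0.3798z
sphere 1 gives Az²+Bz+C=0 with A=1.1453, B=0.1353, C=-0.0067;  B²−4AC=0.0489;  roots -0.1556, 0.0375;  negative root z = -0.1556
x = 0.0206, y = 0.0904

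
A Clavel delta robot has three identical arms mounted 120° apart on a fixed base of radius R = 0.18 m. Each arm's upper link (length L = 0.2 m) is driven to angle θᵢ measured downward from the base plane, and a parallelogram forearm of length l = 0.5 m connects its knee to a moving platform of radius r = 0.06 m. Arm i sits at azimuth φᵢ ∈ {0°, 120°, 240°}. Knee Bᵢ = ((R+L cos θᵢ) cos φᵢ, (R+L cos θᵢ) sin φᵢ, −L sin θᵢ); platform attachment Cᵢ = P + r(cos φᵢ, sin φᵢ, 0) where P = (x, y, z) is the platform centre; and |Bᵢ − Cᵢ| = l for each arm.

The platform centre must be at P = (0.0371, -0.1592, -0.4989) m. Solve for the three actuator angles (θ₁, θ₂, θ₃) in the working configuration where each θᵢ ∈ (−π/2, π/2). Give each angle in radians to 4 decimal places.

θ₁ = 0.5239, θ₂ = 1.0473, θ₃ = 0.2618

φ1=0.0° → target in arm frame (0.0371, -0.1592)
  A=0.0829, B=-0.4989, C=(l²−L²−A²−y'²−z²)/(2L)=-0.1778
  √(A²+B²)=0.5057;  θ1 = -1.4061+1.9300 ≈ 0.5239
rotate P by −φ2: (-0.1564, 0.0475, -0.4989)
  e−x'=0.2764;  (l²−L²−(e−x')²−y'²−z²)/2L = -0.2939
  γ=atan2(-0.4989,0.2764)=-1.0648;  ψ=arccos(-0.5153)=2.1122;  θ2=γ+ψ≈1.0473
rotate P by −φ3: (0.1193, 0.1117, -0.4989)
  A=0.0007, B=-0.4989, C=(l²−L²−A²−y'²−z²)/(2L)=-0.1285
  θ3 = atan2(B,A) + arccos(C/0.4989) = 0.2618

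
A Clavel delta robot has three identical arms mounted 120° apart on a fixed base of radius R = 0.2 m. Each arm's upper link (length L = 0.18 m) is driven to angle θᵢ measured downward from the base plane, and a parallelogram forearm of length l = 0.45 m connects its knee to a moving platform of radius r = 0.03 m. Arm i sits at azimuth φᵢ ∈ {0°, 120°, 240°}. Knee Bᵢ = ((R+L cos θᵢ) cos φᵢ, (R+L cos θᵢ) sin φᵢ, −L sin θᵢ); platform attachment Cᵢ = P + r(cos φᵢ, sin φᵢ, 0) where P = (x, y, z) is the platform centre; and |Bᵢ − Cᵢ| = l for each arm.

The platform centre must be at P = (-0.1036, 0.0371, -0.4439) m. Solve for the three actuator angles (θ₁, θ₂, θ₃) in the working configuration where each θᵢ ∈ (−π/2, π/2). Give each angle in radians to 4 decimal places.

θ₁ = 1.1343, θ₂ = 0.4361, θ₃ = 0.6982

rotate P by −φ1: (-0.1036, 0.0371, -0.4439)
  e−x'=0.2736;  (l²−L²−(e−x')²−y'²−z²)/2L = -0.2866
  γ=atan2(-0.4439,0.2736)=-1.0184;  ψ=arccos(-0.5497)=2.1527;  θ1=γ+ψ≈1.1343
rotate P by −φ2: (0.0839, 0.0712, -0.4439)
  A=0.0861, B=-0.4439, C=(l²−L²−A²−y'²−z²)/(2L)=-0.1095
  √(A²+B²)=0.4522;  θ2 = -1.3793+1.8154 ≈ 0.4361
φ3=240.0° → target in arm frame (0.0197, -0.1083)
  A cos θ + B sin θ = C:  0.1503·cos θ + -0.4439·sin θ = -0.1702
  γ=atan2(-0.4439,0.1503)=-1.2443;  ψ=arccos(-0.3631)=1.9424;  θ3=γ+ψ≈0.6982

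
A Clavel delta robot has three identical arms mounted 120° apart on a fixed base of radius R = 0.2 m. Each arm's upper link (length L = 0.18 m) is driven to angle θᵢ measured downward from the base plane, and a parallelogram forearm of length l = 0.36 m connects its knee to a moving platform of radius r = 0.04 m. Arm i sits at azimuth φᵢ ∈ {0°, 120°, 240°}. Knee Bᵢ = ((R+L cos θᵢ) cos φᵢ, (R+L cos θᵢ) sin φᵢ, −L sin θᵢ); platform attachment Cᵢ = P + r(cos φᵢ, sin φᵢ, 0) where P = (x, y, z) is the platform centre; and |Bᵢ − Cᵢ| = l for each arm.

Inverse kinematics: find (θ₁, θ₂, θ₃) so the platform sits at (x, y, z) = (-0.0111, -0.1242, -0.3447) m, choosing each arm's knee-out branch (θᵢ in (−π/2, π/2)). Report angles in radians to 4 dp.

rotate P by −φ1: (-0.0111, -0.1242, -0.3447)
  e−x'=0.1711;  (l²−L²−(e−x')²−y'²−z²)/2L = -0.1842
  √(A²+B²)=0.3848;  θ1 = -1.1101+2.0700 ≈ 0.9599
arm 2 (φ=120.0°): x'=-0.1020, y'=0.0717
  A cos θ + B sin θ = C:  0.2620·cos θ + -0.3447·sin θ = -0.2650
  γ=atan2(-0.3447,0.2620)=-0.9209;  ψ=arccos(-0.6121)=2.2295;  θ2=γ+ψ≈1.3087
arm 3 (φ=240.0°): x'=0.1131, y'=0.0525
  e−x'=0.0469;  (l²−L²−(e−x')²−y'²−z²)/2L = -0.0738
  √(A²+B²)=0.3479;  θ3 = -1.4356+1.7846 ≈ 0.3490

θ₁ = 0.9599, θ₂ = 1.3087, θ₃ = 0.3490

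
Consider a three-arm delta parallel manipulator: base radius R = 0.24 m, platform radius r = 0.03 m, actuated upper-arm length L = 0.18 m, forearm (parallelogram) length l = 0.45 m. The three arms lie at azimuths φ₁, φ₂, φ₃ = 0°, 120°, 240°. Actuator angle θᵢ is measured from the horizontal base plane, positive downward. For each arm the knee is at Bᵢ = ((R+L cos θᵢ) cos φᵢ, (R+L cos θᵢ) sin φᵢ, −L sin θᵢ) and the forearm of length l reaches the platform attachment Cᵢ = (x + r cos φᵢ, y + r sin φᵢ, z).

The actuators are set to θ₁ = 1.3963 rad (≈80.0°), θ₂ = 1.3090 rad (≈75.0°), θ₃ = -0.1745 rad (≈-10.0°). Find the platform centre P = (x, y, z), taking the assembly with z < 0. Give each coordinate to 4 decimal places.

(-0.1182, -0.1762, -0.3828)

φ1=0.0°: virtual centre (0.2413, 0.0000, -0.1773), radius l
S2 = (0.2566·cos120.0°, 0.2566·sin120.0°, -0.1739) = (-0.1283, 0.2222, -0.1739)
S3 = (0.3873·cos240.0°, 0.3873·sin240.0°, 0.0313) = (-0.1936, -0.3354, 0.0313)
|S₂|²−|S₁|² = 0.0064;  |S₃|²−|S₁|² = 0.0613
linear system: -0.7391x+0.4444y = 0.0064−0.0068z; -0.8698x+-0.6708y = 0.0613−0.4170z
det = 0.8823;  x = -0.0358+0.2152z,  y = -0.0450+0.3426z
sphere 1 gives Az²+Bz+C=0 with A=1.1637, B=0.2044, C=-0.0923;  B²−4AC=0.4714;  roots -0.3828, 0.2072;  negative root z = -0.3828
x = -0.1182, y = -0.1762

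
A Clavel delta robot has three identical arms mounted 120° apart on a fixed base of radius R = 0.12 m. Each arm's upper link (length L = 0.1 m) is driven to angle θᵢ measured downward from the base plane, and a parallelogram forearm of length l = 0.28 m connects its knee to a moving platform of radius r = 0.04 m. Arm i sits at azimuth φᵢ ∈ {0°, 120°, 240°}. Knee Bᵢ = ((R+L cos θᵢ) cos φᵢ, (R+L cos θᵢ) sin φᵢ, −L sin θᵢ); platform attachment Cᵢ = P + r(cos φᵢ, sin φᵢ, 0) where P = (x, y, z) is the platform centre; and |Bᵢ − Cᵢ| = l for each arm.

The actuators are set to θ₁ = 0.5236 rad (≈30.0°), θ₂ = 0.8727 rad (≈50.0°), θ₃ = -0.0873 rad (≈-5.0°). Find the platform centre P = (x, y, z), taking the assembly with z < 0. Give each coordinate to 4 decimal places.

(-0.0094, -0.0856, -0.2502)

O1 = (0.1666·cos0.0°, 0.1666·sin0.0°, -0.0500) = (0.1666, 0.0000, -0.0500)
O2 = (0.1443·cos120.0°, 0.1443·sin120.0°, -0.0766) = (-0.0721, 0.1249, -0.0766)
φ3=240.0°: virtual centre (-0.0898, -0.1556, 0.0087), radius l
eliminate P² terms by subtracting sphere 1 from 2 and 3
plane₁₂: -0.4775x+0.2499y+-0.0532z = -0.0036
Cramer: x(z) = 0.0021+0.0462z;  y(z) = -0.0102+0.3013z
into |P−O₁|² = l²: 1.0929z² + 0.0786z + -0.0487 = 0;  Δ = 0.2193;  z = -0.2502 or 0.1783 → z<0 root = -0.2502
x = -0.0094, y = -0.0856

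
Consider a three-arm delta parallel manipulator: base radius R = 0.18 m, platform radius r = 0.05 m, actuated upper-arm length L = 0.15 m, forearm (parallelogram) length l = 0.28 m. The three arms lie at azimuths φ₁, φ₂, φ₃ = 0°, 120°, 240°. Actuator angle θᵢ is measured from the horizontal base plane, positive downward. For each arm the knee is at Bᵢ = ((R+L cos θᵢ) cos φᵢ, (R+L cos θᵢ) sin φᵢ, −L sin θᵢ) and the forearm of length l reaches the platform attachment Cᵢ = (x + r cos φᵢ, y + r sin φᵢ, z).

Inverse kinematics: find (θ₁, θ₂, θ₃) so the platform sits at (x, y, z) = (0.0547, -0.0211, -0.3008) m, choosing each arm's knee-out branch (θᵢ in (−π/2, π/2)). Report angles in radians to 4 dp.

arm 1 (φ=0.0°): x'=0.0547, y'=-0.0211
  A cos θ + B sin θ = C:  0.0753·cos θ + -0.3008·sin θ = -0.1357
  θ1 = atan2(B,A) + arccos(C/0.3101) = 0.6981
φ2=120.0° → target in arm frame (-0.0456, -0.0368)
  e−x'=0.1756;  (l²−L²−(e−x')²−y'²−z²)/2L = -0.2226
  θ2 = atan2(B,A) + arccos(C/0.3483) = 1.2218
φ3=240.0° → target in arm frame (-0.0091, 0.0579)
  A=0.1391, B=-0.3008, C=(l²−L²−A²−y'²−z²)/(2L)=-0.1909
  √(A²+B²)=0.3314;  θ3 = -1.1377+2.1848 ≈ 1.0471

θ₁ = 0.6981, θ₂ = 1.2218, θ₃ = 1.0471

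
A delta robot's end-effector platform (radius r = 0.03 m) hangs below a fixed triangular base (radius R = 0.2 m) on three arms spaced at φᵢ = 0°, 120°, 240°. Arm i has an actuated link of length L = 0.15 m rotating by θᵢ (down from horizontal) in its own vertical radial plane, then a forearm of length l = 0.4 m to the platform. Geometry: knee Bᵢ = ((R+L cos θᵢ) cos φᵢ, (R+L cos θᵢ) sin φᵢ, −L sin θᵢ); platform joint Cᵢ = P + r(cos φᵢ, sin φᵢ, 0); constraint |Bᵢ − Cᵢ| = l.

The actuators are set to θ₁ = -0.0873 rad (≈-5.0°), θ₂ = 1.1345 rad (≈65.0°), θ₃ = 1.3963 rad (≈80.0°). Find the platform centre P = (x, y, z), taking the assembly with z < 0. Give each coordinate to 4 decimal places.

centre 1 = (0.3194·cos0.0°, 0.3194·sin0.0°, 0.0131) = (0.3194, 0.0000, 0.0131)
arm 2 at φ=120.0°: (R−r)+L cos θ2 = 0.2334;  centre 2 = (-0.1167, 0.2021, -0.1359)
arm 3 at φ=240.0°: (R−r)+L cos θ3 = 0.1960;  centre 3 = (-0.0980, -0.1698, -0.1477)
subtract pairs → two planes through P
plane₁₂: -0.8722x+0.4042y+-0.2981z = -0.0293
det = 0.6337;  x = 0.0424+-0.3649z,  y = 0.0192+-0.0500z
sphere 1 gives Az²+Bz+C=0 with A=1.1356, B=0.1741, C=-0.0827;  B²−4AC=0.4061;  roots -0.3572, 0.2040;  negative root z = -0.3572
x = 0.1728, y = 0.0371

(0.1728, 0.0371, -0.3572)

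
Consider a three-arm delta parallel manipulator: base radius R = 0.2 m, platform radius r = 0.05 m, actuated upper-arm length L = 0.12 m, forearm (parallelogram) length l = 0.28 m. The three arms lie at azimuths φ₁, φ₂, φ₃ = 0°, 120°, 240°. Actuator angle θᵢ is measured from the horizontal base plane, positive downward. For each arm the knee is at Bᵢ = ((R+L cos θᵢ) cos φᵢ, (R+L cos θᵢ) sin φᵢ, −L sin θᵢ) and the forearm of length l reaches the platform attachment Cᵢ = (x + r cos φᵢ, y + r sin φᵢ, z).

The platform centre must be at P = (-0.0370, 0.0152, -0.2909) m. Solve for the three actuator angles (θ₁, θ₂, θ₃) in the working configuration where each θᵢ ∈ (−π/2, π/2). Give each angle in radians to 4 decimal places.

θ₁ = 1.3090, θ₂ = 0.8726, θ₃ = 1.0475

arm 1 (φ=0.0°): x'=-0.0370, y'=0.0152
  e−x'=0.1870;  (l²−L²−(e−x')²−y'²−z²)/2L = -0.2326
  γ=atan2(-0.2909,0.1870)=-0.9995;  ψ=arccos(-0.6726)=2.3085;  θ1=γ+ψ≈1.3090
rotate P by −φ2: (0.0317, 0.0244, -0.2909)
  e−x'=0.1183;  (l²−L²−(e−x')²−y'²−z²)/2L = -0.1468
  γ=atan2(-0.2909,0.1183)=-1.1844;  ψ=arccos(-0.4673)=2.0571;  θ2=γ+ψ≈0.8726
rotate P by −φ3: (0.0053, -0.0396, -0.2909)
  e−x'=0.1447;  (l²−L²−(e−x')²−y'²−z²)/2L = -0.1797
  θ3 = atan2(B,A) + arccos(C/0.3249) = 1.0475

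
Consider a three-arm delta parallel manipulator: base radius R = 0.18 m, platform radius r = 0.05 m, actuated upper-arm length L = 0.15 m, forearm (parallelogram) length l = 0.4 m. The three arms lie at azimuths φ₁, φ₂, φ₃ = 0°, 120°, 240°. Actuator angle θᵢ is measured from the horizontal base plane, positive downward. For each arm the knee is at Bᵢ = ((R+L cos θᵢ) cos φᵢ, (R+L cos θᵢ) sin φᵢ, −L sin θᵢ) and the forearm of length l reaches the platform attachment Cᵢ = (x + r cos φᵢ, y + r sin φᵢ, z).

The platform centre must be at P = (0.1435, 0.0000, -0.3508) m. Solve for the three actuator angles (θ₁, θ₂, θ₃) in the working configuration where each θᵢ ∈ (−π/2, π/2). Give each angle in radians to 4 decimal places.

θ₁ = -0.1743, θ₂ = 0.8726, θ₃ = 0.8726

rotate P by −φ1: (0.1435, 0.0000, -0.3508)
  A cos θ + B sin θ = C:  -0.0135·cos θ + -0.3508·sin θ = 0.0475
  γ=atan2(-0.3508,-0.0135)=-1.6093;  ψ=arccos(0.1354)=1.4350;  θ1=γ+ψ≈-0.1743
φ2=120.0° → target in arm frame (-0.0717, -0.1243)
  A=0.2017, B=-0.3508, C=(l²−L²−A²−y'²−z²)/(2L)=-0.1390
  γ=atan2(-0.3508,0.2017)=-1.0489;  ψ=arccos(-0.3435)=1.9215;  θ2=γ+ψ≈0.8726
arm 3 (φ=240.0°): x'=-0.0718, y'=0.1243
  e−x'=0.2018;  (l²−L²−(e−x')²−y'²−z²)/2L = -0.1390
  θ3 = atan2(B,A) + arccos(C/0.4047) = 0.8726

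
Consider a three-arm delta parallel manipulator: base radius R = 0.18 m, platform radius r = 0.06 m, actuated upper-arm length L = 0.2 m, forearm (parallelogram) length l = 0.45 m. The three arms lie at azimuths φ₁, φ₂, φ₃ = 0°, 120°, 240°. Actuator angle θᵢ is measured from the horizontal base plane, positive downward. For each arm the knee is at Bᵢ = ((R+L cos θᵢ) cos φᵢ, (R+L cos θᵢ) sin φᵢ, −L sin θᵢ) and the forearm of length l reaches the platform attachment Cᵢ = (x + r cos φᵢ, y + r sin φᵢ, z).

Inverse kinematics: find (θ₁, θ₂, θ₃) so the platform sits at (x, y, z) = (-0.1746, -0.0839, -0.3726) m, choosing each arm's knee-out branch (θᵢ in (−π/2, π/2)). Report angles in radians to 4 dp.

φ1=0.0° → target in arm frame (-0.1746, -0.0839)
  A=0.2946, B=-0.3726, C=(l²−L²−A²−y'²−z²)/(2L)=-0.1754
  θ1 = atan2(B,A) + arccos(C/0.4750) = 1.0472
rotate P by −φ2: (0.0146, 0.1932, -0.3726)
  A cos θ + B sin θ = C:  0.1054·cos θ + -0.3726·sin θ = -0.0619
  √(A²+B²)=0.3872;  θ2 = -1.2952+1.7312 ≈ 0.4360
rotate P by −φ3: (0.1600, -0.1093, -0.3726)
  A cos θ + B sin θ = C:  -0.0400·cos θ + -0.3726·sin θ = 0.0253
  γ=atan2(-0.3726,-0.0400)=-1.6776;  ψ=arccos(0.0676)=1.5031;  θ3=γ+ψ≈-0.1745

θ₁ = 1.0472, θ₂ = 0.4360, θ₃ = -0.1745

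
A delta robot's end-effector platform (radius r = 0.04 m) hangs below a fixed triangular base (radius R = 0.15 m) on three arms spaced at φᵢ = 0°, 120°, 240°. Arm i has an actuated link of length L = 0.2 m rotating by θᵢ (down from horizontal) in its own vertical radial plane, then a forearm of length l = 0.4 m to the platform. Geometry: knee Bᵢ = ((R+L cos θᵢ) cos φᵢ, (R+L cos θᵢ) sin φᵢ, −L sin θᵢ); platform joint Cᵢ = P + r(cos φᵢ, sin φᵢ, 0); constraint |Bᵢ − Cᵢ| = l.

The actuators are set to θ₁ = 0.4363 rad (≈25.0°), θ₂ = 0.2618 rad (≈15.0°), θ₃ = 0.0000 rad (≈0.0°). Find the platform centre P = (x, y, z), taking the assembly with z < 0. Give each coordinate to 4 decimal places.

centre 1 = (0.2913·cos0.0°, 0.2913·sin0.0°, -0.0845) = (0.2913, 0.0000, -0.0845)
arm 2 at φ=120.0°: e+L cos θ2 = 0.3032;  centre 2 = (-0.1516, 0.2626, -0.0518)
arm 3 at φ=240.0°: e+L cos θ3 = 0.3100;  centre 3 = (-0.1550, -0.2685, 0.0000)
eliminate P² terms by subtracting sphere 1 from 2 and 3
[-0.8857 0.5251 0.0655]·P = 0.0026;  [-0.8925 -0.5369 0.1690]·P = 0.0041
Cramer: x(z) = -0.0038+0.1313z;  y(z) = -0.0014+0.0966z
into |P−centre ₁|² = l²: 1.0266z² + 0.0913z + -0.0658 = 0;  Δ = 0.2785;  z = -0.3015 or 0.2126 → z<0 root = -0.3015
x = -0.0434, y = -0.0305

(-0.0434, -0.0305, -0.3015)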